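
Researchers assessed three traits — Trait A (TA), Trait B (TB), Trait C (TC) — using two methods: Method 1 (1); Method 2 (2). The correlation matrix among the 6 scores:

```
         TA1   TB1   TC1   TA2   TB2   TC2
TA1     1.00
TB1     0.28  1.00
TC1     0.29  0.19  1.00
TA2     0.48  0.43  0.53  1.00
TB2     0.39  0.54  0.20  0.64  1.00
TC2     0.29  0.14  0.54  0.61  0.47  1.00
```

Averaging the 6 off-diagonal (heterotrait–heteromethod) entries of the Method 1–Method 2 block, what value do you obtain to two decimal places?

0.33

HTHM values (method 1 × method 2): 0.39, 0.29, 0.43, 0.14, 0.53, 0.20; mean = 1.98/6 = 0.33.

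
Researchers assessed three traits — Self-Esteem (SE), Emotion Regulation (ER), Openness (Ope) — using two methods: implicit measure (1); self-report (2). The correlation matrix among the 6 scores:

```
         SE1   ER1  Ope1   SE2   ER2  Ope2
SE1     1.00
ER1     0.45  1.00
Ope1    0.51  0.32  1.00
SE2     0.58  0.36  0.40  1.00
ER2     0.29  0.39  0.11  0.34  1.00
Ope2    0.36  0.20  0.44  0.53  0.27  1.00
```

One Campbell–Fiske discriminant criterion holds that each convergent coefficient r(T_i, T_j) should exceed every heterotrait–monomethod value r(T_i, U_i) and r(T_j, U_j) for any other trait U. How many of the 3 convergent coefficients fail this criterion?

Checking each validity diagonal entry against its comparison values:
SE (methods 1·2): 0.58 vs {0.45, 0.34, 0.51, 0.53} → pass.
ER (methods 1·2): 0.39 vs {0.45, 0.34, 0.32, 0.27} → fail.
Ope (methods 1·2): 0.44 vs {0.51, 0.53, 0.32, 0.27} → fail.
2 of 3 fail.

2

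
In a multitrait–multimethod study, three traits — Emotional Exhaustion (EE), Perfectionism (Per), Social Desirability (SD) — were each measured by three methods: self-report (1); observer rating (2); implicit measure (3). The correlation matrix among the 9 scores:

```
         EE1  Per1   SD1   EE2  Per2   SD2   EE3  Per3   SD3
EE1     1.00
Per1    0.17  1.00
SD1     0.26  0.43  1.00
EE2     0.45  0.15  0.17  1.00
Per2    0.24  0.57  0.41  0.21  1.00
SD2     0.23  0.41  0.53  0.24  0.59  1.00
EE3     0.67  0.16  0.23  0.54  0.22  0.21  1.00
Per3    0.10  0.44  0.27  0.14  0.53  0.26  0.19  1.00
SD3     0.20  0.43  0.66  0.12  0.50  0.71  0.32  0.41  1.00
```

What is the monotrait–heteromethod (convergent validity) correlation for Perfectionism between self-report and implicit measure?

0.44

Same trait (Per), different methods: r(Per1, Per3) = 0.44.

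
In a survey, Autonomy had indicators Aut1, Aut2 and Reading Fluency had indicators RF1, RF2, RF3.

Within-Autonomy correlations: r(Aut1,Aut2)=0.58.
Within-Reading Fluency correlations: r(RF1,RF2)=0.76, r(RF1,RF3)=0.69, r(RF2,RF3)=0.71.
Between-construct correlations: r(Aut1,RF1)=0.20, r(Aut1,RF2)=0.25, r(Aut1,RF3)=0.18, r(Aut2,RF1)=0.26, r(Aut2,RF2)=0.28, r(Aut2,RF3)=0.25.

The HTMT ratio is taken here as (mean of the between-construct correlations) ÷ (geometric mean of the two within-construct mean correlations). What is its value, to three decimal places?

Between-construct mean = 1.42/6 = 0.2367.
Mean within-Aut = 0.58/1 = 0.5800; mean within-RF = 2.16/3 = 0.7200.
Geometric mean = √(0.5800 × 0.7200) = 0.6462.
HTMT = 0.2367 / 0.6462 = 0.366.

0.366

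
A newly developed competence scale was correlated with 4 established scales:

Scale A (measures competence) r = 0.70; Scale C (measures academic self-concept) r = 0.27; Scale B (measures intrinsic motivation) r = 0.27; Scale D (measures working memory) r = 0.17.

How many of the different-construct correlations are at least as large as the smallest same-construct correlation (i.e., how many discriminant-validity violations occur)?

Convergent (same construct = competence): Scale A.
Smallest convergent = 0.70. Discriminant values: 0.27, 0.27, 0.17; count ≥ 0.70 → 0.

0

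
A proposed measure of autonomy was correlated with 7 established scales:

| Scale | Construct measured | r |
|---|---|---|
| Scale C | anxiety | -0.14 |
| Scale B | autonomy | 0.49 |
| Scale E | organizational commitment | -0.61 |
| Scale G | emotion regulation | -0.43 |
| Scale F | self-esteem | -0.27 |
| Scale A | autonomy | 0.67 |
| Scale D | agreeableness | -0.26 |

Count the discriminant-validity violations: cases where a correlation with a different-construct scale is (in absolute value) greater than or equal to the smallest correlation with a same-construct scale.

Convergent (same construct = autonomy): Scale B, Scale A.
Smallest convergent = 0.49. Discriminant |r|: 0.14, 0.61, 0.43, 0.27, 0.26; count ≥ 0.49 → 1.

1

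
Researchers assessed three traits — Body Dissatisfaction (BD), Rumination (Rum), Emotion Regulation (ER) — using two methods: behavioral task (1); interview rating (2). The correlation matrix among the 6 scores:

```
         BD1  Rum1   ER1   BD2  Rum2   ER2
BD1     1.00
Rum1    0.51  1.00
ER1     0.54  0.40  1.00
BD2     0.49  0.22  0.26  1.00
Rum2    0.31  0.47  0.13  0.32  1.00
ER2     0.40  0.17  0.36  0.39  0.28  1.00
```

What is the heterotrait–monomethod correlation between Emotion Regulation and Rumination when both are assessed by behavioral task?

Different traits, same method: r(ER1, Rum1) = 0.40.

0.40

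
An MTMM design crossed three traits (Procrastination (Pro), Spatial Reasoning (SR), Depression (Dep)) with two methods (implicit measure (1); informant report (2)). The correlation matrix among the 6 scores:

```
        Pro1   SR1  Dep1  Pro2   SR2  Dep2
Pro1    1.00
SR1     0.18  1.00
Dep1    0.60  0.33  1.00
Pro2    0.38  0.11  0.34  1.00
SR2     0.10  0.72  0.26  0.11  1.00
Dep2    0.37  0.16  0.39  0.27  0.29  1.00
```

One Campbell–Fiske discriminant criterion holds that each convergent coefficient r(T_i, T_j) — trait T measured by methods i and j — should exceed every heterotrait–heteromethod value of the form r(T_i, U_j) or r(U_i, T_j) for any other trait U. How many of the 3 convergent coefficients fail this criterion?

0

Each convergent coefficient versus the relevant comparison correlations:
Pro (methods 1·2): 0.38 vs {0.10, 0.11, 0.37, 0.34} → pass.
SR (methods 1·2): 0.72 vs {0.11, 0.10, 0.16, 0.26} → pass.
Dep (methods 1·2): 0.39 vs {0.34, 0.37, 0.26, 0.16} → pass.
0 of 3 fail.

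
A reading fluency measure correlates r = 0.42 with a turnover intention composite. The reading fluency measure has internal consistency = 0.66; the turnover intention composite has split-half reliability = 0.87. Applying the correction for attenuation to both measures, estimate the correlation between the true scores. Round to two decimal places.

0.55

r_true = r_obs / √(r_xx · r_yy) = 0.42 / √(0.66 × 0.87) = 0.42 / √0.5742 = 0.42 / 0.7578 ≈ 0.55.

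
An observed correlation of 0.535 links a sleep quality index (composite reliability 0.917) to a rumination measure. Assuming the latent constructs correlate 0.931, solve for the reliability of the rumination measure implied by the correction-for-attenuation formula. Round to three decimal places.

0.360

r_true = r_obs / √(r_xx · r_yy) ⇒ 0.931 = 0.535 / √(0.917 · r_yy).
√(0.917 · r_yy) = 0.535 / 0.931 = 0.5747; 0.917 · r_yy = 0.3303; r_yy = 0.3303 / 0.917 ≈ 0.360.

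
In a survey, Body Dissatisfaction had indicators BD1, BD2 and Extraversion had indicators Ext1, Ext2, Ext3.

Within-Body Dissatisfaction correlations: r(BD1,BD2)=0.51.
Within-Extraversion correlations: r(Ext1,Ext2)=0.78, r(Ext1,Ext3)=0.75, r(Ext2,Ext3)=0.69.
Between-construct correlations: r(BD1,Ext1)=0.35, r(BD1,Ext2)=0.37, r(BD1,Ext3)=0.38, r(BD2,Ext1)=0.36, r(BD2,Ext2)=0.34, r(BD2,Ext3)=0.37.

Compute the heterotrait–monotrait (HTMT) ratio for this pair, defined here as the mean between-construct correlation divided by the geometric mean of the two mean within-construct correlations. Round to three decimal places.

Between-construct mean = 2.17/6 = 0.3617.
Mean within-BD = 0.51/1 = 0.5100; mean within-Ext = 2.22/3 = 0.7400.
Geometric mean = √(0.5100 × 0.7400) = 0.6143.
HTMT = 0.3617 / 0.6143 = 0.589.

0.589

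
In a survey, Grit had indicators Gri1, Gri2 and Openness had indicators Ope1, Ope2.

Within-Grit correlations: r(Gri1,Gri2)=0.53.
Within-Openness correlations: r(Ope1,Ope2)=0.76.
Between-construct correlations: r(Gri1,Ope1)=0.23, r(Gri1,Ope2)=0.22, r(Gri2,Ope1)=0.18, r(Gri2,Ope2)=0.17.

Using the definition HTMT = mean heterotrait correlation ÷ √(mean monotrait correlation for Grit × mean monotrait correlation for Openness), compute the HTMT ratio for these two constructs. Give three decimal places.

0.315

Mean heterotrait r = 0.80/4 = 0.2000.
Mean within-Gri = 0.53/1 = 0.5300; mean within-Ope = 0.76/1 = 0.7600.
Geometric mean = √(0.5300 × 0.7600) = 0.6347.
HTMT = 0.2000 / 0.6347 = 0.315.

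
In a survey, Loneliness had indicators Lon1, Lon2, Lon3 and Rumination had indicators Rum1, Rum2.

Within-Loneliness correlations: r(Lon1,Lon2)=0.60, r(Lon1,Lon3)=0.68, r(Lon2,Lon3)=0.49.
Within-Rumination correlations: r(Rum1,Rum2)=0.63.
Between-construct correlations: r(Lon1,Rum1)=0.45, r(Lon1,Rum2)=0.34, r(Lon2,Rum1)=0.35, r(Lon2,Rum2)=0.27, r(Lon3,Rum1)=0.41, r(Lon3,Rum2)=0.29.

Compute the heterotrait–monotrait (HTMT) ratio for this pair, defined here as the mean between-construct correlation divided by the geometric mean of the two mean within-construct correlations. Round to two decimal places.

0.58

Mean heterotrait r = 2.11/6 = 0.3517.
Mean within-Lon = 1.77/3 = 0.5900; mean within-Rum = 0.63/1 = 0.6300.
Geometric mean = √(0.5900 × 0.6300) = 0.6097.
HTMT = 0.3517 / 0.6097 = 0.58.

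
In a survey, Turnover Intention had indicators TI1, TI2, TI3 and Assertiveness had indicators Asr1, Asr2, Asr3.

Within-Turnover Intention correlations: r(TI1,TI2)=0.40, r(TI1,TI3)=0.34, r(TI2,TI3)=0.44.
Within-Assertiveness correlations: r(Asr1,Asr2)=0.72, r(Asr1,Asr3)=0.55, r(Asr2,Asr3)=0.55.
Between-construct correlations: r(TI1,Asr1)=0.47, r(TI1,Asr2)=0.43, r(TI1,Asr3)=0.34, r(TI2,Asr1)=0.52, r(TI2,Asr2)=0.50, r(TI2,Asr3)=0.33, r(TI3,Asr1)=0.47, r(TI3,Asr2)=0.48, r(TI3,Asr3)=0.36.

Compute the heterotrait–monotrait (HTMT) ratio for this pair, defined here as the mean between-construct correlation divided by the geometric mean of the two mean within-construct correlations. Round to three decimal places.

Mean heterotrait r = 3.90/9 = 0.4333.
Mean within-TI = 1.18/3 = 0.3933; mean within-Asr = 1.82/3 = 0.6067.
Geometric mean = √(0.3933 × 0.6067) = 0.4885.
HTMT = 0.4333 / 0.4885 = 0.887.

0.887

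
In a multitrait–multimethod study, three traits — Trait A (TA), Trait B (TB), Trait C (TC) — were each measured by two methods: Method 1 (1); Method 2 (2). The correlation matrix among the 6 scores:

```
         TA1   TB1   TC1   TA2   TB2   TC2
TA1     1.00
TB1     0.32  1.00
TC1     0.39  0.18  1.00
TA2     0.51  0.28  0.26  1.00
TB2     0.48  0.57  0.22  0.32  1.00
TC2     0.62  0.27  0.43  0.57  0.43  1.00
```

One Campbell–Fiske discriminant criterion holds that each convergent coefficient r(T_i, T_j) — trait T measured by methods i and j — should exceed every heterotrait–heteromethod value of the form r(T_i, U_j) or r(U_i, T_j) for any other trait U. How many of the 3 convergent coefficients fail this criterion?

2

Checking each validity diagonal entry against its comparison values:
TA (methods 1·2): 0.51 vs {0.48, 0.28, 0.62, 0.26} → fail.
TB (methods 1·2): 0.57 vs {0.28, 0.48, 0.27, 0.22} → pass.
TC (methods 1·2): 0.43 vs {0.26, 0.62, 0.22, 0.27} → fail.
2 of 3 fail.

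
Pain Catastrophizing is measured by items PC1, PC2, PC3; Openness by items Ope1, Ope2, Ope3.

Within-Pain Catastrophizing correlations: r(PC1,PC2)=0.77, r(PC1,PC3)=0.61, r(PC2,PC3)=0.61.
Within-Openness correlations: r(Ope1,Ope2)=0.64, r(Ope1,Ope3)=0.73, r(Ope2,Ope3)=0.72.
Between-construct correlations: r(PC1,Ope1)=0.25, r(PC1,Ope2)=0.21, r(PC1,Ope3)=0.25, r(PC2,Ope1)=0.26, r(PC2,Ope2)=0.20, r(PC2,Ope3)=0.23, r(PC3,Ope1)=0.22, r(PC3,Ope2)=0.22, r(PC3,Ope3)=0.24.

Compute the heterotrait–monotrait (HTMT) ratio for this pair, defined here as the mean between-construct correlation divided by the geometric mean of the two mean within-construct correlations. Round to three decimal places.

Mean heterotrait r = 2.08/9 = 0.2311.
Mean within-PC = 1.99/3 = 0.6633; mean within-Ope = 2.09/3 = 0.6967.
Geometric mean = √(0.6633 × 0.6967) = 0.6798.
HTMT = 0.2311 / 0.6798 = 0.340.

0.340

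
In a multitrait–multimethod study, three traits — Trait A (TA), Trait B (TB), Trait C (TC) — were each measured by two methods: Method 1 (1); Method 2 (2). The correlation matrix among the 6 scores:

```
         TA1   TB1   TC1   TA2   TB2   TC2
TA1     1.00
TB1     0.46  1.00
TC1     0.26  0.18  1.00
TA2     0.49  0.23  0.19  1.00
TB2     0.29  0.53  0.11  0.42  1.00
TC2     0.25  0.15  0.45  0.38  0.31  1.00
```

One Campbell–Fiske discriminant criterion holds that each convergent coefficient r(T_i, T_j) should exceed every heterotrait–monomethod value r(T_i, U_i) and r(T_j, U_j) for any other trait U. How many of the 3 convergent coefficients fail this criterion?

Convergent coefficients and their comparison sets:
TA (methods 1·2): 0.49 vs {0.46, 0.42, 0.26, 0.38} → pass.
TB (methods 1·2): 0.53 vs {0.46, 0.42, 0.18, 0.31} → pass.
TC (methods 1·2): 0.45 vs {0.26, 0.38, 0.18, 0.31} → pass.
0 of 3 fail.

0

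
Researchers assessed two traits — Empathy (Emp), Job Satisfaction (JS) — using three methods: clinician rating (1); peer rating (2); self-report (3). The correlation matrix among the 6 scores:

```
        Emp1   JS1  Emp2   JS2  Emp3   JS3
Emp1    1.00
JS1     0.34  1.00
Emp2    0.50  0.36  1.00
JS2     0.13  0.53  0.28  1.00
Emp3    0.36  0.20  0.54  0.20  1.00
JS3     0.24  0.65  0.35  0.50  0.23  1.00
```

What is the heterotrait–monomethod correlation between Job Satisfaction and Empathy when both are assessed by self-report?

Different traits, same method: r(JS3, Emp3) = 0.23.

0.23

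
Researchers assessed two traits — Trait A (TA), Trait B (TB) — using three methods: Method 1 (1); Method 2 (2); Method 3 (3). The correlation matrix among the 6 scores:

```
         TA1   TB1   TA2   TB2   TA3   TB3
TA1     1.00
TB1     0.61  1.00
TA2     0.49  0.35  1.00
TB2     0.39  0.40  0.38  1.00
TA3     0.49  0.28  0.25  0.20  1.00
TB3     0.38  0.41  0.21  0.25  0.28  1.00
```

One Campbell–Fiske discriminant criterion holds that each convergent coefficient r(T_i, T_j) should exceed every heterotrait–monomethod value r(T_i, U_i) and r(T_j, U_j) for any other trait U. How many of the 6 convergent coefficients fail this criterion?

6

Convergent coefficients and their comparison sets:
TA (methods 1·2): 0.49 vs {0.61, 0.38} → fail.
TA (methods 1·3): 0.49 vs {0.61, 0.28} → fail.
TA (methods 2·3): 0.25 vs {0.38, 0.28} → fail.
TB (methods 1·2): 0.40 vs {0.61, 0.38} → fail.
TB (methods 1·3): 0.41 vs {0.61, 0.28} → fail.
TB (methods 2·3): 0.25 vs {0.38, 0.28} → fail.
6 of 6 fail.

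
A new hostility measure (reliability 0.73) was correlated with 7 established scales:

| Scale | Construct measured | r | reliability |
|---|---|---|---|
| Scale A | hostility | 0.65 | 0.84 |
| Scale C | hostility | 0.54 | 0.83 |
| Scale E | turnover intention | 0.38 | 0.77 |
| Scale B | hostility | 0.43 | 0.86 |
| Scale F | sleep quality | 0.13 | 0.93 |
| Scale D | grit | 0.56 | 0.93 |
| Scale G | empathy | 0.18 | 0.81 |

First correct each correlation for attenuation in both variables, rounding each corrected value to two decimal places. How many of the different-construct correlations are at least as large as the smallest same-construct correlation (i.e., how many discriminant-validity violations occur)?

1

Disattenuated r (r / √(r_scale · r_new)):
  Scale A (conv): 0.65 / √(0.84·0.73) = 0.83
  Scale C (conv): 0.54 / √(0.83·0.73) = 0.69
  Scale E (disc): 0.38 / √(0.77·0.73) = 0.51
  Scale B (conv): 0.43 / √(0.86·0.73) = 0.54
  Scale F (disc): 0.13 / √(0.93·0.73) = 0.16
  Scale D (disc): 0.56 / √(0.93·0.73) = 0.68
  Scale G (disc): 0.18 / √(0.81·0.73) = 0.23
Smallest convergent = 0.54. Discriminant values: 0.51, 0.16, 0.68, 0.23; count ≥ 0.54 → 1.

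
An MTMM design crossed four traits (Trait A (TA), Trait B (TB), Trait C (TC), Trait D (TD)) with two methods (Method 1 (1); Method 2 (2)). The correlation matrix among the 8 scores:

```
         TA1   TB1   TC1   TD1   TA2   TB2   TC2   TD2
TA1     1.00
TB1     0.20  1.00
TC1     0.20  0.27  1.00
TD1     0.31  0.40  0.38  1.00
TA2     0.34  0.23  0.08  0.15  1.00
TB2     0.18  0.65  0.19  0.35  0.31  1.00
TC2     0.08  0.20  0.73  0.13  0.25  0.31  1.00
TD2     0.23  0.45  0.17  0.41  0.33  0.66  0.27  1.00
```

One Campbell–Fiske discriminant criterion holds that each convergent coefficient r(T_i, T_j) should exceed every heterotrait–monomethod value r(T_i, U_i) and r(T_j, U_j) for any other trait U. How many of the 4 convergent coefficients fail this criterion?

2

Each convergent coefficient versus the relevant comparison correlations:
TA (methods 1·2): 0.34 vs {0.20, 0.31, 0.20, 0.25, 0.31, 0.33} → pass.
TB (methods 1·2): 0.65 vs {0.20, 0.31, 0.27, 0.31, 0.40, 0.66} → fail.
TC (methods 1·2): 0.73 vs {0.20, 0.25, 0.27, 0.31, 0.38, 0.27} → pass.
TD (methods 1·2): 0.41 vs {0.31, 0.33, 0.40, 0.66, 0.38, 0.27} → fail.
2 of 4 fail.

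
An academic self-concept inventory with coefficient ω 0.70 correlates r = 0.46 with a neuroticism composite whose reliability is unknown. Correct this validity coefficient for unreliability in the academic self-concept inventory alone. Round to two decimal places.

Single correction: r_c = r_obs / √r_xx = 0.46 / √0.70 = 0.46 / 0.8367 ≈ 0.55.

0.55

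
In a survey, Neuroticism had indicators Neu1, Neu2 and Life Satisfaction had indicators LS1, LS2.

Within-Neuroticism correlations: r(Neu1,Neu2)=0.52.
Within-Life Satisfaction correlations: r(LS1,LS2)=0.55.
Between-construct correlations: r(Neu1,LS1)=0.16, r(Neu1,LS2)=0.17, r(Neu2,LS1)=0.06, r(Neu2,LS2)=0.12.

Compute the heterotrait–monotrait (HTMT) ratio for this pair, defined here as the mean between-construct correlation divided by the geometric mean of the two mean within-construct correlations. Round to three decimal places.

Mean heterotrait r = 0.51/4 = 0.1275.
Mean within-Neu = 0.52/1 = 0.5200; mean within-LS = 0.55/1 = 0.5500.
Geometric mean = √(0.5200 × 0.5500) = 0.5348.
HTMT = 0.1275 / 0.5348 = 0.238.

0.238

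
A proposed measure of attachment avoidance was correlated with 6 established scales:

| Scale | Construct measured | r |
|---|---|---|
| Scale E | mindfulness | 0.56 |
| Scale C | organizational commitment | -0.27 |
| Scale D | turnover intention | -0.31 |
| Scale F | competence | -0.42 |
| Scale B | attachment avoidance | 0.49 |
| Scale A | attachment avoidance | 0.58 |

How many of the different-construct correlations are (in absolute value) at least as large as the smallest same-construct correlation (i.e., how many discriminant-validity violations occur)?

Convergent (same construct = attachment avoidance): Scale B, Scale A.
Smallest convergent = 0.49. Discriminant |r|: 0.56, 0.27, 0.31, 0.42; count ≥ 0.49 → 1.

1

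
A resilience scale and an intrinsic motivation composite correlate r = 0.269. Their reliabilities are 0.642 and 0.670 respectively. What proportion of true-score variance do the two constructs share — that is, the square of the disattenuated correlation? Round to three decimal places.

Disattenuated r = 0.269 / √(0.642 × 0.670) = 0.269 / 0.6559 = 0.4101.
Shared true-score variance = 0.4101² = 0.1682 ≈ 0.168.

0.168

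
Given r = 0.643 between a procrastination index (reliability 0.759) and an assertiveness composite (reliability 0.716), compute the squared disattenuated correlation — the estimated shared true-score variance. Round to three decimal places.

Disattenuated r = 0.643 / √(0.759 × 0.716) = 0.643 / 0.7372 = 0.8722.
Shared true-score variance = 0.8722² = 0.7607 ≈ 0.761.

0.761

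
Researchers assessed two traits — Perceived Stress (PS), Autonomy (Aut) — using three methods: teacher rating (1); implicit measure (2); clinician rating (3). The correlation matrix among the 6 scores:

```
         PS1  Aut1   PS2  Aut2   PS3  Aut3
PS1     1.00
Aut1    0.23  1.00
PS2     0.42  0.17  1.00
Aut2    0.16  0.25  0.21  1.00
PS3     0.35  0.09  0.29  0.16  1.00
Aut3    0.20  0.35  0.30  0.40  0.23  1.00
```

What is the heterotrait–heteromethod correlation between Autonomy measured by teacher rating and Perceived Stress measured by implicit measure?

Different traits and methods: r(Aut1, PS2) = 0.17.

0.17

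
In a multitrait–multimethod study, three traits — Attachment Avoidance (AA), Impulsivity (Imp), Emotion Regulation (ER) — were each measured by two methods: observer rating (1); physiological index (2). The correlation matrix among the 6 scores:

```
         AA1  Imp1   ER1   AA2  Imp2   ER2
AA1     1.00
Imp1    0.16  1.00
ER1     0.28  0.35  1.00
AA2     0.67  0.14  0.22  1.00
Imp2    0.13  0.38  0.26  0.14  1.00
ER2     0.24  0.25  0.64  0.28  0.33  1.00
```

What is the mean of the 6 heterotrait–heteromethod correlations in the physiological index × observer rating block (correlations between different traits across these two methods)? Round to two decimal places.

0.21

HTHM values (method 2 × method 1): 0.14, 0.22, 0.13, 0.26, 0.24, 0.25; mean = 1.24/6 = 0.21.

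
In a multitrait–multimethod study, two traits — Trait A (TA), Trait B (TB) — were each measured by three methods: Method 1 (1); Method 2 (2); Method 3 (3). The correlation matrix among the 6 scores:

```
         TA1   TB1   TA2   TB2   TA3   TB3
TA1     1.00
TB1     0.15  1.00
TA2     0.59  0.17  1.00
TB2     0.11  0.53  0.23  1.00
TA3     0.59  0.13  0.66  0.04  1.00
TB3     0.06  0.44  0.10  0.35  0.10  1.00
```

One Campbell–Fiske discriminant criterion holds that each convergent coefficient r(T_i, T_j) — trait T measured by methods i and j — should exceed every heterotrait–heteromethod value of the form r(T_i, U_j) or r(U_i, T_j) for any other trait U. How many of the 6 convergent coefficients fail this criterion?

Each convergent coefficient versus the relevant comparison correlations:
TA (methods 1·2): 0.59 vs {0.11, 0.17} → pass.
TA (methods 1·3): 0.59 vs {0.06, 0.13} → pass.
TA (methods 2·3): 0.66 vs {0.10, 0.04} → pass.
TB (methods 1·2): 0.53 vs {0.17, 0.11} → pass.
TB (methods 1·3): 0.44 vs {0.13, 0.06} → pass.
TB (methods 2·3): 0.35 vs {0.04, 0.10} → pass.
0 of 6 fail.

0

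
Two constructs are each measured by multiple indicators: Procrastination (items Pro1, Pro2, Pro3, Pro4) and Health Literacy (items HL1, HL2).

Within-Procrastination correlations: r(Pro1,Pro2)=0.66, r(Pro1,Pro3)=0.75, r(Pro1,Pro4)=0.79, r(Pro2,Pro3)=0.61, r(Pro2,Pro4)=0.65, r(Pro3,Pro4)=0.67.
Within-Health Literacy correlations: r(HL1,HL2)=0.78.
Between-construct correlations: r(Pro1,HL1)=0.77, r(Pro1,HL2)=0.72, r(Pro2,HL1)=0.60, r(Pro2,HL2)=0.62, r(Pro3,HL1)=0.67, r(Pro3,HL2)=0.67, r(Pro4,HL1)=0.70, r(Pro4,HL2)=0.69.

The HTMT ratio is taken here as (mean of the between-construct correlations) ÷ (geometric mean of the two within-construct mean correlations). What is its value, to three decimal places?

0.928

Mean heterotrait r = 5.44/8 = 0.6800.
Mean within-Pro = 4.13/6 = 0.6883; mean within-HL = 0.78/1 = 0.7800.
Geometric mean = √(0.6883 × 0.7800) = 0.7327.
HTMT = 0.6800 / 0.7327 = 0.928.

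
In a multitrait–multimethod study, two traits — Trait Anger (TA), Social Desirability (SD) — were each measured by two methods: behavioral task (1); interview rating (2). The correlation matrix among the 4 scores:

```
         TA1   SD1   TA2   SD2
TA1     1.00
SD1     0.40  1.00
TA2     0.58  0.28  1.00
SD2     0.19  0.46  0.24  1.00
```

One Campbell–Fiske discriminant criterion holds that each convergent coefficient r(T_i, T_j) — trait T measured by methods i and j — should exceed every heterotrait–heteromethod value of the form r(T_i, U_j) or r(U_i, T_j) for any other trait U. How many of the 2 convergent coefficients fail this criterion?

0

Checking each validity diagonal entry against its comparison values:
TA (methods 1·2): 0.58 vs {0.19, 0.28} → pass.
SD (methods 1·2): 0.46 vs {0.28, 0.19} → pass.
0 of 2 fail.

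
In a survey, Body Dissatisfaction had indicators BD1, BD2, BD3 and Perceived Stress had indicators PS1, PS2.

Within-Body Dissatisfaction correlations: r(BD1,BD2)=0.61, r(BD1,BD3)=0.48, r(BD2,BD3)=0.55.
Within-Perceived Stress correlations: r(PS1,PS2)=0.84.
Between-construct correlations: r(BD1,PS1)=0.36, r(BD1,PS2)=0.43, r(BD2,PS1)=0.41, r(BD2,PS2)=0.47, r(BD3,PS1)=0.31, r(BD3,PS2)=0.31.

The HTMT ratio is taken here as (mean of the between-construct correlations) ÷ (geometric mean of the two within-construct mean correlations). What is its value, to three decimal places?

Between-construct mean = 2.29/6 = 0.3817.
Mean within-BD = 1.64/3 = 0.5467; mean within-PS = 0.84/1 = 0.8400.
Geometric mean = √(0.5467 × 0.8400) = 0.6777.
HTMT = 0.3817 / 0.6777 = 0.563.

0.563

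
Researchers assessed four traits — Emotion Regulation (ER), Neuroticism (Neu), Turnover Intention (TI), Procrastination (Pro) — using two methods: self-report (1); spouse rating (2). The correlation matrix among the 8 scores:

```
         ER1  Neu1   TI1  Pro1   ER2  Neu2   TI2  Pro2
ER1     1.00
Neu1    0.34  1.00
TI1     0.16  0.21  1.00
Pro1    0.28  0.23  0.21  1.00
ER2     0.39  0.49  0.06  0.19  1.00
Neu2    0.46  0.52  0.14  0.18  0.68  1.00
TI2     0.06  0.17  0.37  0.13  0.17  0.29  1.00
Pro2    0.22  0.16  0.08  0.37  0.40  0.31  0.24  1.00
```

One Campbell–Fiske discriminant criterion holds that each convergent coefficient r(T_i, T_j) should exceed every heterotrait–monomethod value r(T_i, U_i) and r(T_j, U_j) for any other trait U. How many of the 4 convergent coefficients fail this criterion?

Convergent coefficients and their comparison sets:
ER (methods 1·2): 0.39 vs {0.34, 0.68, 0.16, 0.17, 0.28, 0.40} → fail.
Neu (methods 1·2): 0.52 vs {0.34, 0.68, 0.21, 0.29, 0.23, 0.31} → fail.
TI (methods 1·2): 0.37 vs {0.16, 0.17, 0.21, 0.29, 0.21, 0.24} → pass.
Pro (methods 1·2): 0.37 vs {0.28, 0.40, 0.23, 0.31, 0.21, 0.24} → fail.
3 of 4 fail.

3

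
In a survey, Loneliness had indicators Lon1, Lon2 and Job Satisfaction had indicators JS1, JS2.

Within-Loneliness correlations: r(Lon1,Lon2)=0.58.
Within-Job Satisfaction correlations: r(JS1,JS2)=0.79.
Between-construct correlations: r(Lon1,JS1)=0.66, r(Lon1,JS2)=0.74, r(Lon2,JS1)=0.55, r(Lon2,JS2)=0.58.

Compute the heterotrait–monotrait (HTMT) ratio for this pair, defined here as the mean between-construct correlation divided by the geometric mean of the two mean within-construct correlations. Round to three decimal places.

Mean between = 2.53/4 = 0.6325.
Mean within-Lon = 0.58/1 = 0.5800; mean within-JS = 0.79/1 = 0.7900.
Geometric mean = √(0.5800 × 0.7900) = 0.6769.
HTMT = 0.6325 / 0.6769 = 0.934.

0.934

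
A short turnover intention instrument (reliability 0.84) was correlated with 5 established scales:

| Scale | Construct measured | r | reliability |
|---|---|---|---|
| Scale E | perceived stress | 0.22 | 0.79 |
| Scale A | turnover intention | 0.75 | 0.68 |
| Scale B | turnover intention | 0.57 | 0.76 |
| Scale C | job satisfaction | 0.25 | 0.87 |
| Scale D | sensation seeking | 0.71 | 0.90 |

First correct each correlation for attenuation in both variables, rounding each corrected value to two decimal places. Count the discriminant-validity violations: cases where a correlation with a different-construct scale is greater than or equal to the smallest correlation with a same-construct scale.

Disattenuated r (r / √(r_scale · r_new)):
  Scale E (disc): 0.22 / √(0.79·0.84) = 0.27
  Scale A (conv): 0.75 / √(0.68·0.84) = 0.99
  Scale B (conv): 0.57 / √(0.76·0.84) = 0.71
  Scale C (disc): 0.25 / √(0.87·0.84) = 0.29
  Scale D (disc): 0.71 / √(0.90·0.84) = 0.82
Smallest convergent = 0.71. Discriminant values: 0.27, 0.29, 0.82; count ≥ 0.71 → 1.

1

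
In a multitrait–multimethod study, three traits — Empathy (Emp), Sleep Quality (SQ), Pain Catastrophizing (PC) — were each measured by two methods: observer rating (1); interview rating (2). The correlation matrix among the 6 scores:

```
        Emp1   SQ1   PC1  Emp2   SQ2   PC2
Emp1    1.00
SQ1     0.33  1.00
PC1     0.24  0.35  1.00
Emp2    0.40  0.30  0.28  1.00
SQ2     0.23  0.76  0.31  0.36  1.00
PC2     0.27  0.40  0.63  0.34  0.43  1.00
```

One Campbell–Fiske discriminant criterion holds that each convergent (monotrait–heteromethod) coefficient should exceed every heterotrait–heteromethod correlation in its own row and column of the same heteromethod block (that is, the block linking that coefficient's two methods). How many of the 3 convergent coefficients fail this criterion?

Convergent coefficients and their comparison sets:
Emp (methods 1·2): 0.40 vs {0.23, 0.30, 0.27, 0.28} → pass.
SQ (methods 1·2): 0.76 vs {0.30, 0.23, 0.40, 0.31} → pass.
PC (methods 1·2): 0.63 vs {0.28, 0.27, 0.31, 0.40} → pass.
0 of 3 fail.

0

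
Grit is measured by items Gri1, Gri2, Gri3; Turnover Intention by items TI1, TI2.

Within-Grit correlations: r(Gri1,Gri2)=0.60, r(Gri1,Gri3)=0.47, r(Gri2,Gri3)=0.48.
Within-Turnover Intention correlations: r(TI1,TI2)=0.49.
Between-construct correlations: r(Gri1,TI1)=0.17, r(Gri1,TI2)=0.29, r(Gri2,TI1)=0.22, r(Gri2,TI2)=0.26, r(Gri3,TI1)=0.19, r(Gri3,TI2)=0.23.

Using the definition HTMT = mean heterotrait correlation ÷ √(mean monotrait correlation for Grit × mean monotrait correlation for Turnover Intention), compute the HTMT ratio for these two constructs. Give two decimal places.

0.45

Mean between = 1.36/6 = 0.2267.
Mean within-Gri = 1.55/3 = 0.5167; mean within-TI = 0.49/1 = 0.4900.
Geometric mean = √(0.5167 × 0.4900) = 0.5032.
HTMT = 0.2267 / 0.5032 = 0.45.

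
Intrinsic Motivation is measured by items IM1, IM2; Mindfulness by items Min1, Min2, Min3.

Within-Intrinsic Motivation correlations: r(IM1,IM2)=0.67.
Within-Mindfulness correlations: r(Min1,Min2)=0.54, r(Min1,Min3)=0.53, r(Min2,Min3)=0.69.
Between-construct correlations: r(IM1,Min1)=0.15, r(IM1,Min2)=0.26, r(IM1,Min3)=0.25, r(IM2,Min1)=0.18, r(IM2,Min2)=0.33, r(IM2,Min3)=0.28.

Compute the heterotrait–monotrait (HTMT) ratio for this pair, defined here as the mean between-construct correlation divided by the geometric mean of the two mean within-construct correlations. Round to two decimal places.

0.39

Mean between = 1.45/6 = 0.2417.
Mean within-IM = 0.67/1 = 0.6700; mean within-Min = 1.76/3 = 0.5867.
Geometric mean = √(0.6700 × 0.5867) = 0.6270.
HTMT = 0.2417 / 0.6270 = 0.39.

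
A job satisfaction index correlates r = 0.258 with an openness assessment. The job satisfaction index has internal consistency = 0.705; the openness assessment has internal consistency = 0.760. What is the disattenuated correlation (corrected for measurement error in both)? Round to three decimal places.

0.352

r_true = r_obs / √(r_xx · r_yy) = 0.258 / √(0.705 × 0.760) = 0.258 / √0.535800 = 0.258 / 0.7320 ≈ 0.352.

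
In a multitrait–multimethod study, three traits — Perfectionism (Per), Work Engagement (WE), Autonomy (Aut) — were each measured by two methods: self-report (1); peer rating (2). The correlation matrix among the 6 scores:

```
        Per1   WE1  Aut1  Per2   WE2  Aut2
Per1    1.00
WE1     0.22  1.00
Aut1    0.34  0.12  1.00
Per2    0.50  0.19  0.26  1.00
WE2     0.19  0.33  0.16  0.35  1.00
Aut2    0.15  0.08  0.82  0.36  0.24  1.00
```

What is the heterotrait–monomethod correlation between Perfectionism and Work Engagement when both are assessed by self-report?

Different traits, same method: r(Per1, WE1) = 0.22.

0.22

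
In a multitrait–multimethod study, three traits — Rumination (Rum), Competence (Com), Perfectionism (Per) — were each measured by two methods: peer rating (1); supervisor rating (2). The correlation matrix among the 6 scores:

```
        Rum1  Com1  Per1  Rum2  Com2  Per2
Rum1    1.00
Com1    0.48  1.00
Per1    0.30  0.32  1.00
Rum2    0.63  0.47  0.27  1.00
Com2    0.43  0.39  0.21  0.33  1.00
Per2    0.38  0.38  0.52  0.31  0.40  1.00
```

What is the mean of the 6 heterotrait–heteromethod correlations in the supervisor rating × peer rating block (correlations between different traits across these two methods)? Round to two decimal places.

0.36

HTHM values (method 2 × method 1): 0.47, 0.27, 0.43, 0.21, 0.38, 0.38; mean = 2.14/6 = 0.36.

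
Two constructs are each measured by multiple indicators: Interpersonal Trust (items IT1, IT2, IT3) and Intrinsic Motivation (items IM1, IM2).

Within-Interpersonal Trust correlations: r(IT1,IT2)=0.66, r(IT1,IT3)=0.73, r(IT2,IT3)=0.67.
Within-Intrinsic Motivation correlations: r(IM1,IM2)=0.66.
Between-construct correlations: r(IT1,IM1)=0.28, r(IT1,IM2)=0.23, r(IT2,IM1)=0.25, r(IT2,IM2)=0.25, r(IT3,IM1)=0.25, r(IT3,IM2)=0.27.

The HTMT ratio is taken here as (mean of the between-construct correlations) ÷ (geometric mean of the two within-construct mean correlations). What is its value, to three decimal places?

0.379

Mean between = 1.53/6 = 0.2550.
Mean within-IT = 2.06/3 = 0.6867; mean within-IM = 0.66/1 = 0.6600.
Geometric mean = √(0.6867 × 0.6600) = 0.6732.
HTMT = 0.2550 / 0.6732 = 0.379.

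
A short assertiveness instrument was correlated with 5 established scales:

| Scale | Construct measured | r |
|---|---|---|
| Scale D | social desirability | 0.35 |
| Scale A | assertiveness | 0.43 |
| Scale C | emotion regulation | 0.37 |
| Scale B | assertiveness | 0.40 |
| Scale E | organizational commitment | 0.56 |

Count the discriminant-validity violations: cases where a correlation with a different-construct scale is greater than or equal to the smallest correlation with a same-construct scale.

Convergent (same construct = assertiveness): Scale A, Scale B.
Smallest convergent = 0.40. Discriminant values: 0.35, 0.37, 0.56; count ≥ 0.40 → 1.

1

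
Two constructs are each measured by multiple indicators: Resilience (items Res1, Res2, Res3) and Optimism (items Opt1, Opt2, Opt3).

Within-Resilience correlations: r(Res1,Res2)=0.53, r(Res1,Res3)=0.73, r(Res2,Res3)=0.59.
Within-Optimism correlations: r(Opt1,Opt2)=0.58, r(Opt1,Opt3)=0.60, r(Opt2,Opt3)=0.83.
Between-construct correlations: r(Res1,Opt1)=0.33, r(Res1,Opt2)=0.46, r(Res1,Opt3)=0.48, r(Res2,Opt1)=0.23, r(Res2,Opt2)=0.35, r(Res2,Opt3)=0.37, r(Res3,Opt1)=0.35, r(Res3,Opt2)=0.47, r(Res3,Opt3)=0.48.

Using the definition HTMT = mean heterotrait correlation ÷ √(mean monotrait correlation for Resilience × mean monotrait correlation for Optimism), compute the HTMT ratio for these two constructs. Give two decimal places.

0.61

Mean heterotrait r = 3.52/9 = 0.3911.
Mean within-Res = 1.85/3 = 0.6167; mean within-Opt = 2.01/3 = 0.6700.
Geometric mean = √(0.6167 × 0.6700) = 0.6428.
HTMT = 0.3911 / 0.6428 = 0.61.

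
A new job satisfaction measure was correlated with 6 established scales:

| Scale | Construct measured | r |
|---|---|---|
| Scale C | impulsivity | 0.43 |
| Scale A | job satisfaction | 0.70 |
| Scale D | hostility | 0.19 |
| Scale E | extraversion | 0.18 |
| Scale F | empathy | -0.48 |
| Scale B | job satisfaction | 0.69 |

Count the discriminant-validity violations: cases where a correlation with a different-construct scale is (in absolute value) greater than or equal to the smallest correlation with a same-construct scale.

0

Convergent (same construct = job satisfaction): Scale A, Scale B.
Smallest convergent = 0.69. Discriminant |r|: 0.43, 0.19, 0.18, 0.48; count ≥ 0.69 → 0.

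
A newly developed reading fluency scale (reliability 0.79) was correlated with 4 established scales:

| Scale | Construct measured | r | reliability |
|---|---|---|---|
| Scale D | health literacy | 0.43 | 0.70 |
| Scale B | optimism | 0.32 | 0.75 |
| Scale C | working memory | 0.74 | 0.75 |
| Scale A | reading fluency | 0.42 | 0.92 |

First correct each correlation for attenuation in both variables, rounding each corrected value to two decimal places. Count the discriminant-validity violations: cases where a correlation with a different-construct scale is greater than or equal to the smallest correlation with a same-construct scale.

Disattenuated r (r / √(r_scale · r_new)):
  Scale D (disc): 0.43 / √(0.70·0.79) = 0.58
  Scale B (disc): 0.32 / √(0.75·0.79) = 0.42
  Scale C (disc): 0.74 / √(0.75·0.79) = 0.96
  Scale A (conv): 0.42 / √(0.92·0.79) = 0.49
Smallest convergent = 0.49. Discriminant values: 0.58, 0.42, 0.96; count ≥ 0.49 → 2.

2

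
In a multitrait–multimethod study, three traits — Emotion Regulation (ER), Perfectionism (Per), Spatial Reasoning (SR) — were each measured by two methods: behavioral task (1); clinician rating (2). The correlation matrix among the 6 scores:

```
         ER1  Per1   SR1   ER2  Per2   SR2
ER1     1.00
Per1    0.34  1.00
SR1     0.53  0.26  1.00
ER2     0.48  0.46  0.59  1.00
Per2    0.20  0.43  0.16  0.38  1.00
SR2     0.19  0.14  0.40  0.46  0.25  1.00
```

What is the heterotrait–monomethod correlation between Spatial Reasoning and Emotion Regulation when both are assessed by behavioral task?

Different traits, same method: r(SR1, ER1) = 0.53.

0.53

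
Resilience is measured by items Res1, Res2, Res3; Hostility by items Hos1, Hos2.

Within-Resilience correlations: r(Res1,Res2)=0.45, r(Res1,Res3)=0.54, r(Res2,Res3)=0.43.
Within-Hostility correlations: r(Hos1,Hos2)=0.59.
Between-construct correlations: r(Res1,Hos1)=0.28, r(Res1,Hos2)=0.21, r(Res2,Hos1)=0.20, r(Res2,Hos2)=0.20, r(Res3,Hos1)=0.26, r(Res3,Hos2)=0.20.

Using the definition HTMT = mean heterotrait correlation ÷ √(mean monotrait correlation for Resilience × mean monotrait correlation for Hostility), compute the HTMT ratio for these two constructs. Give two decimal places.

Between-construct mean = 1.35/6 = 0.2250.
Mean within-Res = 1.42/3 = 0.4733; mean within-Hos = 0.59/1 = 0.5900.
Geometric mean = √(0.4733 × 0.5900) = 0.5284.
HTMT = 0.2250 / 0.5284 = 0.43.

0.43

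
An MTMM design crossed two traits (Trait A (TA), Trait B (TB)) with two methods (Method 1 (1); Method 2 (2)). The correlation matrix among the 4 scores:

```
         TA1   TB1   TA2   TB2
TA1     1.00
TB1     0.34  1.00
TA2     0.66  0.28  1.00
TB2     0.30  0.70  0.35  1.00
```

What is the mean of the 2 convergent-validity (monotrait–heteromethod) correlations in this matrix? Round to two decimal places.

Convergent values: 0.66, 0.70; mean = 1.36/2 = 0.68.

0.68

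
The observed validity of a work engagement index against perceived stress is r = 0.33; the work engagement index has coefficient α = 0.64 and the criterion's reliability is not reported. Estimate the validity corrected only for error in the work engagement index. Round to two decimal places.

Single correction: r_c = r_obs / √r_xx = 0.33 / √0.64 = 0.33 / 0.8000 ≈ 0.41.

0.41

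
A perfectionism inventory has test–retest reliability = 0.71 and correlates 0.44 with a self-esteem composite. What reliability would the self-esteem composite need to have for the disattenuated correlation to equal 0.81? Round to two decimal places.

r_true = r_obs / √(r_xx · r_yy) ⇒ 0.81 = 0.44 / √(0.71 · r_yy).
√(0.71 · r_yy) = 0.44 / 0.81 = 0.5432; 0.71 · r_yy = 0.2951; r_yy = 0.2951 / 0.71 ≈ 0.42.

0.42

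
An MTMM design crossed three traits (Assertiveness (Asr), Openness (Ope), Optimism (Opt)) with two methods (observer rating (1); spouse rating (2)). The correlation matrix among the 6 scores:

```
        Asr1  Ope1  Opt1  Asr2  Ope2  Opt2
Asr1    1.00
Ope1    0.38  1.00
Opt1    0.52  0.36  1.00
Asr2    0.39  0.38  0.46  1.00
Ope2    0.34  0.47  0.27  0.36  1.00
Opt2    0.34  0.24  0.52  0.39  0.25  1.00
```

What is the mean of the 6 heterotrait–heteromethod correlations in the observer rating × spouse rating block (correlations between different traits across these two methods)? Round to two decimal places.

HTHM values (method 1 × method 2): 0.34, 0.34, 0.38, 0.24, 0.46, 0.27; mean = 2.03/6 = 0.34.

0.34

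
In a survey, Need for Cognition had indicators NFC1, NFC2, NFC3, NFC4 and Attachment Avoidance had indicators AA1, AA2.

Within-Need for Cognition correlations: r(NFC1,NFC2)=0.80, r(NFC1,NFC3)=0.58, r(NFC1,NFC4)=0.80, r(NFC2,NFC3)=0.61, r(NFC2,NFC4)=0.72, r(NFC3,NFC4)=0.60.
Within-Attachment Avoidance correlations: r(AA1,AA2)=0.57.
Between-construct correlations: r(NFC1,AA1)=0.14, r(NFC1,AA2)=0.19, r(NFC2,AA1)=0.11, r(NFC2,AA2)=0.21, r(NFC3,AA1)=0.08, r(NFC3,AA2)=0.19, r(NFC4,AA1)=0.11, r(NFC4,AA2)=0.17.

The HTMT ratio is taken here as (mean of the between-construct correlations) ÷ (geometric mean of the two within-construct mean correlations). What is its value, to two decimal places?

Between-construct mean = 1.20/8 = 0.1500.
Mean within-NFC = 4.11/6 = 0.6850; mean within-AA = 0.57/1 = 0.5700.
Geometric mean = √(0.6850 × 0.5700) = 0.6249.
HTMT = 0.1500 / 0.6249 = 0.24.

0.24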